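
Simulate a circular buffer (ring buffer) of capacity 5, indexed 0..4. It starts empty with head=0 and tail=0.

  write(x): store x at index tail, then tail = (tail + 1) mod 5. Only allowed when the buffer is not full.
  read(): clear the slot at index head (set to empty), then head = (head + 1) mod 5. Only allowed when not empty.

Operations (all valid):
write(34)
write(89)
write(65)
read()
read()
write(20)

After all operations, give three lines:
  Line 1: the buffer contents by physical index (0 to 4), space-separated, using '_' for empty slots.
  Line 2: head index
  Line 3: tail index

Answer: _ _ 65 20 _
2
4

Derivation:
write(34): buf=[34 _ _ _ _], head=0, tail=1, size=1
write(89): buf=[34 89 _ _ _], head=0, tail=2, size=2
write(65): buf=[34 89 65 _ _], head=0, tail=3, size=3
read(): buf=[_ 89 65 _ _], head=1, tail=3, size=2
read(): buf=[_ _ 65 _ _], head=2, tail=3, size=1
write(20): buf=[_ _ 65 20 _], head=2, tail=4, size=2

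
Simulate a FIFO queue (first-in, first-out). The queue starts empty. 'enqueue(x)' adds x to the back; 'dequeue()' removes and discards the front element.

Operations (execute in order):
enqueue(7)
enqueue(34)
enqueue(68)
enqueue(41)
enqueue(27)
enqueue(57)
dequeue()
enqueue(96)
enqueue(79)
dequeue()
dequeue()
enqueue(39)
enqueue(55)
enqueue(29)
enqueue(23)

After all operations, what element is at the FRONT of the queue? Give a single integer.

Answer: 41

Derivation:
enqueue(7): queue = [7]
enqueue(34): queue = [7, 34]
enqueue(68): queue = [7, 34, 68]
enqueue(41): queue = [7, 34, 68, 41]
enqueue(27): queue = [7, 34, 68, 41, 27]
enqueue(57): queue = [7, 34, 68, 41, 27, 57]
dequeue(): queue = [34, 68, 41, 27, 57]
enqueue(96): queue = [34, 68, 41, 27, 57, 96]
enqueue(79): queue = [34, 68, 41, 27, 57, 96, 79]
dequeue(): queue = [68, 41, 27, 57, 96, 79]
dequeue(): queue = [41, 27, 57, 96, 79]
enqueue(39): queue = [41, 27, 57, 96, 79, 39]
enqueue(55): queue = [41, 27, 57, 96, 79, 39, 55]
enqueue(29): queue = [41, 27, 57, 96, 79, 39, 55, 29]
enqueue(23): queue = [41, 27, 57, 96, 79, 39, 55, 29, 23]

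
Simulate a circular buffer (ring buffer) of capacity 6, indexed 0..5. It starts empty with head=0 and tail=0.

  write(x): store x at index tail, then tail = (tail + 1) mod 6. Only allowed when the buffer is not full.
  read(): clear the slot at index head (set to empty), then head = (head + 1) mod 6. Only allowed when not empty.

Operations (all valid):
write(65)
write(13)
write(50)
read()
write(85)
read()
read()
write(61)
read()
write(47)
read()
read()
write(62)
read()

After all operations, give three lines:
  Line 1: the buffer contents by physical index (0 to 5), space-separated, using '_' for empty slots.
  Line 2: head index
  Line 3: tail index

Answer: _ _ _ _ _ _
1
1

Derivation:
write(65): buf=[65 _ _ _ _ _], head=0, tail=1, size=1
write(13): buf=[65 13 _ _ _ _], head=0, tail=2, size=2
write(50): buf=[65 13 50 _ _ _], head=0, tail=3, size=3
read(): buf=[_ 13 50 _ _ _], head=1, tail=3, size=2
write(85): buf=[_ 13 50 85 _ _], head=1, tail=4, size=3
read(): buf=[_ _ 50 85 _ _], head=2, tail=4, size=2
read(): buf=[_ _ _ 85 _ _], head=3, tail=4, size=1
write(61): buf=[_ _ _ 85 61 _], head=3, tail=5, size=2
read(): buf=[_ _ _ _ 61 _], head=4, tail=5, size=1
write(47): buf=[_ _ _ _ 61 47], head=4, tail=0, size=2
read(): buf=[_ _ _ _ _ 47], head=5, tail=0, size=1
read(): buf=[_ _ _ _ _ _], head=0, tail=0, size=0
write(62): buf=[62 _ _ _ _ _], head=0, tail=1, size=1
read(): buf=[_ _ _ _ _ _], head=1, tail=1, size=0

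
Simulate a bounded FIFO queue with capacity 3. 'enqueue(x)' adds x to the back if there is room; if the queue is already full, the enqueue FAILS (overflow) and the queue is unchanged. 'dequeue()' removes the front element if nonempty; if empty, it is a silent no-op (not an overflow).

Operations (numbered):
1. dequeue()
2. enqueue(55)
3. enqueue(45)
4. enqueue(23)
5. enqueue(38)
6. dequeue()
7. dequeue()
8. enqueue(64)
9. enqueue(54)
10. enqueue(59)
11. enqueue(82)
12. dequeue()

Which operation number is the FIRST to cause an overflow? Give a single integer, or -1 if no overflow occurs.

1. dequeue(): empty, no-op, size=0
2. enqueue(55): size=1
3. enqueue(45): size=2
4. enqueue(23): size=3
5. enqueue(38): size=3=cap → OVERFLOW (fail)
6. dequeue(): size=2
7. dequeue(): size=1
8. enqueue(64): size=2
9. enqueue(54): size=3
10. enqueue(59): size=3=cap → OVERFLOW (fail)
11. enqueue(82): size=3=cap → OVERFLOW (fail)
12. dequeue(): size=2

Answer: 5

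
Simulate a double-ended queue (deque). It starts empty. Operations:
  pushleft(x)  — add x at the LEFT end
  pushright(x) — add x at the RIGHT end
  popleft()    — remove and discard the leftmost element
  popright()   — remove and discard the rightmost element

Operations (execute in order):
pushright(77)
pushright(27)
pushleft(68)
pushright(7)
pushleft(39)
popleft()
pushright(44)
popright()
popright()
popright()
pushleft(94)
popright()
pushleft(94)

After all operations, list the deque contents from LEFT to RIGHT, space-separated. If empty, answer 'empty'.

pushright(77): [77]
pushright(27): [77, 27]
pushleft(68): [68, 77, 27]
pushright(7): [68, 77, 27, 7]
pushleft(39): [39, 68, 77, 27, 7]
popleft(): [68, 77, 27, 7]
pushright(44): [68, 77, 27, 7, 44]
popright(): [68, 77, 27, 7]
popright(): [68, 77, 27]
popright(): [68, 77]
pushleft(94): [94, 68, 77]
popright(): [94, 68]
pushleft(94): [94, 94, 68]

Answer: 94 94 68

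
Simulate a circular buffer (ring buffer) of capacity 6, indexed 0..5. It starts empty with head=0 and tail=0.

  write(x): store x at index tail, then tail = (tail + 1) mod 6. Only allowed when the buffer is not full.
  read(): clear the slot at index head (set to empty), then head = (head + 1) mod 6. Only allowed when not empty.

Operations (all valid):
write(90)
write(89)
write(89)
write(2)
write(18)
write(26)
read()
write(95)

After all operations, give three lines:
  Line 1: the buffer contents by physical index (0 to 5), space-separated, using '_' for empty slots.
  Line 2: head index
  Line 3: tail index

Answer: 95 89 89 2 18 26
1
1

Derivation:
write(90): buf=[90 _ _ _ _ _], head=0, tail=1, size=1
write(89): buf=[90 89 _ _ _ _], head=0, tail=2, size=2
write(89): buf=[90 89 89 _ _ _], head=0, tail=3, size=3
write(2): buf=[90 89 89 2 _ _], head=0, tail=4, size=4
write(18): buf=[90 89 89 2 18 _], head=0, tail=5, size=5
write(26): buf=[90 89 89 2 18 26], head=0, tail=0, size=6
read(): buf=[_ 89 89 2 18 26], head=1, tail=0, size=5
write(95): buf=[95 89 89 2 18 26], head=1, tail=1, size=6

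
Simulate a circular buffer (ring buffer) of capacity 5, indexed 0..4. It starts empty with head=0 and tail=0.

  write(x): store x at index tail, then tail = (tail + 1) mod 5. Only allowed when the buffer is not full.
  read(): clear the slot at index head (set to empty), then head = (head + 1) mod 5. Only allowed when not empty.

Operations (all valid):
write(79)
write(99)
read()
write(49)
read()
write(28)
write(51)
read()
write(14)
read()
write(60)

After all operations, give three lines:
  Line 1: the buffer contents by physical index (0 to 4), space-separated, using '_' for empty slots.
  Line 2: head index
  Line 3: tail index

write(79): buf=[79 _ _ _ _], head=0, tail=1, size=1
write(99): buf=[79 99 _ _ _], head=0, tail=2, size=2
read(): buf=[_ 99 _ _ _], head=1, tail=2, size=1
write(49): buf=[_ 99 49 _ _], head=1, tail=3, size=2
read(): buf=[_ _ 49 _ _], head=2, tail=3, size=1
write(28): buf=[_ _ 49 28 _], head=2, tail=4, size=2
write(51): buf=[_ _ 49 28 51], head=2, tail=0, size=3
read(): buf=[_ _ _ 28 51], head=3, tail=0, size=2
write(14): buf=[14 _ _ 28 51], head=3, tail=1, size=3
read(): buf=[14 _ _ _ 51], head=4, tail=1, size=2
write(60): buf=[14 60 _ _ 51], head=4, tail=2, size=3

Answer: 14 60 _ _ 51
4
2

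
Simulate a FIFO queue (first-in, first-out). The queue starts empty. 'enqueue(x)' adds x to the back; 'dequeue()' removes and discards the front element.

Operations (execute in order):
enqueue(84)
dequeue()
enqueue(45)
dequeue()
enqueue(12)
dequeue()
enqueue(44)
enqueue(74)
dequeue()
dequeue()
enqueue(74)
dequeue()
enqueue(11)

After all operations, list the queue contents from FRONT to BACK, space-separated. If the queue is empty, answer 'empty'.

Answer: 11

Derivation:
enqueue(84): [84]
dequeue(): []
enqueue(45): [45]
dequeue(): []
enqueue(12): [12]
dequeue(): []
enqueue(44): [44]
enqueue(74): [44, 74]
dequeue(): [74]
dequeue(): []
enqueue(74): [74]
dequeue(): []
enqueue(11): [11]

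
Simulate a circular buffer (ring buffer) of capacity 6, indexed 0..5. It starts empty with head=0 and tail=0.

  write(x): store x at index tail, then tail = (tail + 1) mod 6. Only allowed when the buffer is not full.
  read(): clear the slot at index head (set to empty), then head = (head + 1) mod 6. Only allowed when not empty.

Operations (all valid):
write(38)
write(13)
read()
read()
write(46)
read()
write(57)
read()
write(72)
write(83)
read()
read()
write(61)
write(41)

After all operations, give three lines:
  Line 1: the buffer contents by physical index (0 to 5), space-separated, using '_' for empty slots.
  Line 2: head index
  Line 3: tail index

Answer: 61 41 _ _ _ _
0
2

Derivation:
write(38): buf=[38 _ _ _ _ _], head=0, tail=1, size=1
write(13): buf=[38 13 _ _ _ _], head=0, tail=2, size=2
read(): buf=[_ 13 _ _ _ _], head=1, tail=2, size=1
read(): buf=[_ _ _ _ _ _], head=2, tail=2, size=0
write(46): buf=[_ _ 46 _ _ _], head=2, tail=3, size=1
read(): buf=[_ _ _ _ _ _], head=3, tail=3, size=0
write(57): buf=[_ _ _ 57 _ _], head=3, tail=4, size=1
read(): buf=[_ _ _ _ _ _], head=4, tail=4, size=0
write(72): buf=[_ _ _ _ 72 _], head=4, tail=5, size=1
write(83): buf=[_ _ _ _ 72 83], head=4, tail=0, size=2
read(): buf=[_ _ _ _ _ 83], head=5, tail=0, size=1
read(): buf=[_ _ _ _ _ _], head=0, tail=0, size=0
write(61): buf=[61 _ _ _ _ _], head=0, tail=1, size=1
write(41): buf=[61 41 _ _ _ _], head=0, tail=2, size=2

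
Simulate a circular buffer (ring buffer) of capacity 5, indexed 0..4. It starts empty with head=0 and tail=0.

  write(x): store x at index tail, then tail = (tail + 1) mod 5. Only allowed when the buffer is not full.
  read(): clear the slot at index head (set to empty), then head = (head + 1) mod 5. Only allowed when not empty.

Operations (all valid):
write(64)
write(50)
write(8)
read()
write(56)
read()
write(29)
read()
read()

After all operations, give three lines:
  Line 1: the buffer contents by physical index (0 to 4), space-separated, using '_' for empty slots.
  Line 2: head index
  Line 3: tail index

Answer: _ _ _ _ 29
4
0

Derivation:
write(64): buf=[64 _ _ _ _], head=0, tail=1, size=1
write(50): buf=[64 50 _ _ _], head=0, tail=2, size=2
write(8): buf=[64 50 8 _ _], head=0, tail=3, size=3
read(): buf=[_ 50 8 _ _], head=1, tail=3, size=2
write(56): buf=[_ 50 8 56 _], head=1, tail=4, size=3
read(): buf=[_ _ 8 56 _], head=2, tail=4, size=2
write(29): buf=[_ _ 8 56 29], head=2, tail=0, size=3
read(): buf=[_ _ _ 56 29], head=3, tail=0, size=2
read(): buf=[_ _ _ _ 29], head=4, tail=0, size=1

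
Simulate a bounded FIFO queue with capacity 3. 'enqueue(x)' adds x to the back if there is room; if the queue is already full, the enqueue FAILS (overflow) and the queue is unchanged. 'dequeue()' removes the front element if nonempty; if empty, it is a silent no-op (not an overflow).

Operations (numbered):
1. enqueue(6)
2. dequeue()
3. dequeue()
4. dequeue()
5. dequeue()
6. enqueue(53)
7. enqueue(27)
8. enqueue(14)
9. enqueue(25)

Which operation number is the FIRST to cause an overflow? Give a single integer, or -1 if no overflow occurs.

1. enqueue(6): size=1
2. dequeue(): size=0
3. dequeue(): empty, no-op, size=0
4. dequeue(): empty, no-op, size=0
5. dequeue(): empty, no-op, size=0
6. enqueue(53): size=1
7. enqueue(27): size=2
8. enqueue(14): size=3
9. enqueue(25): size=3=cap → OVERFLOW (fail)

Answer: 9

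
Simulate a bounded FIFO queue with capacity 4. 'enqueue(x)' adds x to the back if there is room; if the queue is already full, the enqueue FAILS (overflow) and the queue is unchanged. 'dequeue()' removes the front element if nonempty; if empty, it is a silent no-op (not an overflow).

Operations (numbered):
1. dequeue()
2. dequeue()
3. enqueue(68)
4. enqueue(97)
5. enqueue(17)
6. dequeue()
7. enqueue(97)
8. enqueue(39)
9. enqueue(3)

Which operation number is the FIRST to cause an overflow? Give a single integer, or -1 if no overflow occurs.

Answer: 9

Derivation:
1. dequeue(): empty, no-op, size=0
2. dequeue(): empty, no-op, size=0
3. enqueue(68): size=1
4. enqueue(97): size=2
5. enqueue(17): size=3
6. dequeue(): size=2
7. enqueue(97): size=3
8. enqueue(39): size=4
9. enqueue(3): size=4=cap → OVERFLOW (fail)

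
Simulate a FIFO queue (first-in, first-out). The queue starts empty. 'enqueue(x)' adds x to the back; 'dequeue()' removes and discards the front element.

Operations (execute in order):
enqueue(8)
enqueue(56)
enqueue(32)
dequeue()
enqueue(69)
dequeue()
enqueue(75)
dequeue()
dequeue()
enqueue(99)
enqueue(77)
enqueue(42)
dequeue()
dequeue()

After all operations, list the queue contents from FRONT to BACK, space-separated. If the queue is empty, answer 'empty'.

Answer: 77 42

Derivation:
enqueue(8): [8]
enqueue(56): [8, 56]
enqueue(32): [8, 56, 32]
dequeue(): [56, 32]
enqueue(69): [56, 32, 69]
dequeue(): [32, 69]
enqueue(75): [32, 69, 75]
dequeue(): [69, 75]
dequeue(): [75]
enqueue(99): [75, 99]
enqueue(77): [75, 99, 77]
enqueue(42): [75, 99, 77, 42]
dequeue(): [99, 77, 42]
dequeue(): [77, 42]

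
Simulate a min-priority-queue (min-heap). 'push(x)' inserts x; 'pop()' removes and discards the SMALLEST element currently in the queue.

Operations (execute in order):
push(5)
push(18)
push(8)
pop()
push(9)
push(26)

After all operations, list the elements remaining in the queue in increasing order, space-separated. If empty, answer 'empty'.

push(5): heap contents = [5]
push(18): heap contents = [5, 18]
push(8): heap contents = [5, 8, 18]
pop() → 5: heap contents = [8, 18]
push(9): heap contents = [8, 9, 18]
push(26): heap contents = [8, 9, 18, 26]

Answer: 8 9 18 26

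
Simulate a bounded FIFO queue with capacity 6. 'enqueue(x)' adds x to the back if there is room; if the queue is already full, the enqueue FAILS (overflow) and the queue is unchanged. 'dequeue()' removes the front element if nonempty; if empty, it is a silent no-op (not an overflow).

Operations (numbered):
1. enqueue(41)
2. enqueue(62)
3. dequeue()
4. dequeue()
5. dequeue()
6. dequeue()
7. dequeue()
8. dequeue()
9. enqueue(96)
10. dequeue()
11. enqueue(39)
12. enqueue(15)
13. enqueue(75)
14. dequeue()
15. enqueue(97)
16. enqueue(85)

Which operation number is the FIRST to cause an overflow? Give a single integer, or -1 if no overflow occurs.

1. enqueue(41): size=1
2. enqueue(62): size=2
3. dequeue(): size=1
4. dequeue(): size=0
5. dequeue(): empty, no-op, size=0
6. dequeue(): empty, no-op, size=0
7. dequeue(): empty, no-op, size=0
8. dequeue(): empty, no-op, size=0
9. enqueue(96): size=1
10. dequeue(): size=0
11. enqueue(39): size=1
12. enqueue(15): size=2
13. enqueue(75): size=3
14. dequeue(): size=2
15. enqueue(97): size=3
16. enqueue(85): size=4

Answer: -1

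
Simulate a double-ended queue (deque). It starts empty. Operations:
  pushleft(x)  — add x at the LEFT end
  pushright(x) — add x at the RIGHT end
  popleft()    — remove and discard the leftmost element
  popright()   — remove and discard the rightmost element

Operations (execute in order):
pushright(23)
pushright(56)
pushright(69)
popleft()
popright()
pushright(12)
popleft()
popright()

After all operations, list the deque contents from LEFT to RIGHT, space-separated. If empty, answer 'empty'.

Answer: empty

Derivation:
pushright(23): [23]
pushright(56): [23, 56]
pushright(69): [23, 56, 69]
popleft(): [56, 69]
popright(): [56]
pushright(12): [56, 12]
popleft(): [12]
popright(): []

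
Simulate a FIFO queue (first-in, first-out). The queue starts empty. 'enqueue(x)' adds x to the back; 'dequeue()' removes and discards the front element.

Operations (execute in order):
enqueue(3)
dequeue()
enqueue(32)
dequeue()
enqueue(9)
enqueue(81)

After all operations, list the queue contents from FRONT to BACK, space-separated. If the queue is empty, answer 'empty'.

enqueue(3): [3]
dequeue(): []
enqueue(32): [32]
dequeue(): []
enqueue(9): [9]
enqueue(81): [9, 81]

Answer: 9 81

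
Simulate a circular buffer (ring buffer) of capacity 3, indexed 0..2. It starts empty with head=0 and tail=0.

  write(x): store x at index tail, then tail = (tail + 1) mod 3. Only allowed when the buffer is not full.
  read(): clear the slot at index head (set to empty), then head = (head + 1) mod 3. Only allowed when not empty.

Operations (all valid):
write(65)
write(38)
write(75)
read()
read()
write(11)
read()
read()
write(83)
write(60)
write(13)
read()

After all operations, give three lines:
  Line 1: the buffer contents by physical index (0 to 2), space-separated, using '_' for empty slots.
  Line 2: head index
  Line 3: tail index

write(65): buf=[65 _ _], head=0, tail=1, size=1
write(38): buf=[65 38 _], head=0, tail=2, size=2
write(75): buf=[65 38 75], head=0, tail=0, size=3
read(): buf=[_ 38 75], head=1, tail=0, size=2
read(): buf=[_ _ 75], head=2, tail=0, size=1
write(11): buf=[11 _ 75], head=2, tail=1, size=2
read(): buf=[11 _ _], head=0, tail=1, size=1
read(): buf=[_ _ _], head=1, tail=1, size=0
write(83): buf=[_ 83 _], head=1, tail=2, size=1
write(60): buf=[_ 83 60], head=1, tail=0, size=2
write(13): buf=[13 83 60], head=1, tail=1, size=3
read(): buf=[13 _ 60], head=2, tail=1, size=2

Answer: 13 _ 60
2
1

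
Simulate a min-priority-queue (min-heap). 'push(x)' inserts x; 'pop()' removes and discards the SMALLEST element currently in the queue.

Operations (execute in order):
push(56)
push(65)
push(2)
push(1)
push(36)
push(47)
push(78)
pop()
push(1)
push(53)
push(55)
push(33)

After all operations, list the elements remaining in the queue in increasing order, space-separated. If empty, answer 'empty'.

Answer: 1 2 33 36 47 53 55 56 65 78

Derivation:
push(56): heap contents = [56]
push(65): heap contents = [56, 65]
push(2): heap contents = [2, 56, 65]
push(1): heap contents = [1, 2, 56, 65]
push(36): heap contents = [1, 2, 36, 56, 65]
push(47): heap contents = [1, 2, 36, 47, 56, 65]
push(78): heap contents = [1, 2, 36, 47, 56, 65, 78]
pop() → 1: heap contents = [2, 36, 47, 56, 65, 78]
push(1): heap contents = [1, 2, 36, 47, 56, 65, 78]
push(53): heap contents = [1, 2, 36, 47, 53, 56, 65, 78]
push(55): heap contents = [1, 2, 36, 47, 53, 55, 56, 65, 78]
push(33): heap contents = [1, 2, 33, 36, 47, 53, 55, 56, 65, 78]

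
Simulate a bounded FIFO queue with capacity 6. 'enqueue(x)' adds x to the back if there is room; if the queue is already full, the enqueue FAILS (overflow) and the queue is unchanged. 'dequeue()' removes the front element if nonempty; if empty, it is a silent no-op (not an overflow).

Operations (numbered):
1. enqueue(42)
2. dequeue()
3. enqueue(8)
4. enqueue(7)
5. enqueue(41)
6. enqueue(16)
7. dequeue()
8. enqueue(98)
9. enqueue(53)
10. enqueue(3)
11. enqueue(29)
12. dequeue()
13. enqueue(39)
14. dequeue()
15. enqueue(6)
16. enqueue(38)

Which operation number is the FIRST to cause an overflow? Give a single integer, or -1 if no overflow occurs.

Answer: 11

Derivation:
1. enqueue(42): size=1
2. dequeue(): size=0
3. enqueue(8): size=1
4. enqueue(7): size=2
5. enqueue(41): size=3
6. enqueue(16): size=4
7. dequeue(): size=3
8. enqueue(98): size=4
9. enqueue(53): size=5
10. enqueue(3): size=6
11. enqueue(29): size=6=cap → OVERFLOW (fail)
12. dequeue(): size=5
13. enqueue(39): size=6
14. dequeue(): size=5
15. enqueue(6): size=6
16. enqueue(38): size=6=cap → OVERFLOW (fail)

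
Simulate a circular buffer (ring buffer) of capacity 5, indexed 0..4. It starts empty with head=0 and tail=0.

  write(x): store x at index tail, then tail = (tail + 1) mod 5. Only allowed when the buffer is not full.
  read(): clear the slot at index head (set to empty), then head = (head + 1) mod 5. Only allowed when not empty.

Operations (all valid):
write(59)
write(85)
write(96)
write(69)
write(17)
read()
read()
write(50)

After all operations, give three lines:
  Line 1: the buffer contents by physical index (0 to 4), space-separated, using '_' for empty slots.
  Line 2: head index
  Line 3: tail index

write(59): buf=[59 _ _ _ _], head=0, tail=1, size=1
write(85): buf=[59 85 _ _ _], head=0, tail=2, size=2
write(96): buf=[59 85 96 _ _], head=0, tail=3, size=3
write(69): buf=[59 85 96 69 _], head=0, tail=4, size=4
write(17): buf=[59 85 96 69 17], head=0, tail=0, size=5
read(): buf=[_ 85 96 69 17], head=1, tail=0, size=4
read(): buf=[_ _ 96 69 17], head=2, tail=0, size=3
write(50): buf=[50 _ 96 69 17], head=2, tail=1, size=4

Answer: 50 _ 96 69 17
2
1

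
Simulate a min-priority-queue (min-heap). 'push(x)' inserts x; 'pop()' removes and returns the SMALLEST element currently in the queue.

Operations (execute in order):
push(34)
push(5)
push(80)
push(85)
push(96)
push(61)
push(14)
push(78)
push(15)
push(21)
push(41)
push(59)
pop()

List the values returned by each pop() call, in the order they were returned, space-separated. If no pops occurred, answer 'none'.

Answer: 5

Derivation:
push(34): heap contents = [34]
push(5): heap contents = [5, 34]
push(80): heap contents = [5, 34, 80]
push(85): heap contents = [5, 34, 80, 85]
push(96): heap contents = [5, 34, 80, 85, 96]
push(61): heap contents = [5, 34, 61, 80, 85, 96]
push(14): heap contents = [5, 14, 34, 61, 80, 85, 96]
push(78): heap contents = [5, 14, 34, 61, 78, 80, 85, 96]
push(15): heap contents = [5, 14, 15, 34, 61, 78, 80, 85, 96]
push(21): heap contents = [5, 14, 15, 21, 34, 61, 78, 80, 85, 96]
push(41): heap contents = [5, 14, 15, 21, 34, 41, 61, 78, 80, 85, 96]
push(59): heap contents = [5, 14, 15, 21, 34, 41, 59, 61, 78, 80, 85, 96]
pop() → 5: heap contents = [14, 15, 21, 34, 41, 59, 61, 78, 80, 85, 96]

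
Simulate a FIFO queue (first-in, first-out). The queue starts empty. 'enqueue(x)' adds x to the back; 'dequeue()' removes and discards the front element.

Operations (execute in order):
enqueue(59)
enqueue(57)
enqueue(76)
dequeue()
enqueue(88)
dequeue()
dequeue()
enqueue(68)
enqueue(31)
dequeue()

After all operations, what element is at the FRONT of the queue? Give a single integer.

enqueue(59): queue = [59]
enqueue(57): queue = [59, 57]
enqueue(76): queue = [59, 57, 76]
dequeue(): queue = [57, 76]
enqueue(88): queue = [57, 76, 88]
dequeue(): queue = [76, 88]
dequeue(): queue = [88]
enqueue(68): queue = [88, 68]
enqueue(31): queue = [88, 68, 31]
dequeue(): queue = [68, 31]

Answer: 68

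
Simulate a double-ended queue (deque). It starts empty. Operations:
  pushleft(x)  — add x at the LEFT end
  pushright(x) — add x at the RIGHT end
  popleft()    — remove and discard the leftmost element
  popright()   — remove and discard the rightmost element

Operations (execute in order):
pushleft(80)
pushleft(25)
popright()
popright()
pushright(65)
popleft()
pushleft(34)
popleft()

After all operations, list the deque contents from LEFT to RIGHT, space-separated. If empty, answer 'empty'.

Answer: empty

Derivation:
pushleft(80): [80]
pushleft(25): [25, 80]
popright(): [25]
popright(): []
pushright(65): [65]
popleft(): []
pushleft(34): [34]
popleft(): []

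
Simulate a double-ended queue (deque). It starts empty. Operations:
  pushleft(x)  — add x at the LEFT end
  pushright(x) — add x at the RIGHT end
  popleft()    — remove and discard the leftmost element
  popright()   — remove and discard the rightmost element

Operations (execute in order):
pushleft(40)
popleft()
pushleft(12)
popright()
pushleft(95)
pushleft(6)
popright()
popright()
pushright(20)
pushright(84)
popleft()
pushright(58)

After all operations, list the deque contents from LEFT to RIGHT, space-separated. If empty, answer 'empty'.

pushleft(40): [40]
popleft(): []
pushleft(12): [12]
popright(): []
pushleft(95): [95]
pushleft(6): [6, 95]
popright(): [6]
popright(): []
pushright(20): [20]
pushright(84): [20, 84]
popleft(): [84]
pushright(58): [84, 58]

Answer: 84 58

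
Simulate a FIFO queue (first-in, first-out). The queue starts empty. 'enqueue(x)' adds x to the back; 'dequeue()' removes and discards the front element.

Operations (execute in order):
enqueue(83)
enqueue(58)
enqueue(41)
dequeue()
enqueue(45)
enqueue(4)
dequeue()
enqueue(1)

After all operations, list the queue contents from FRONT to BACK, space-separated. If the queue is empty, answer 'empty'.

Answer: 41 45 4 1

Derivation:
enqueue(83): [83]
enqueue(58): [83, 58]
enqueue(41): [83, 58, 41]
dequeue(): [58, 41]
enqueue(45): [58, 41, 45]
enqueue(4): [58, 41, 45, 4]
dequeue(): [41, 45, 4]
enqueue(1): [41, 45, 4, 1]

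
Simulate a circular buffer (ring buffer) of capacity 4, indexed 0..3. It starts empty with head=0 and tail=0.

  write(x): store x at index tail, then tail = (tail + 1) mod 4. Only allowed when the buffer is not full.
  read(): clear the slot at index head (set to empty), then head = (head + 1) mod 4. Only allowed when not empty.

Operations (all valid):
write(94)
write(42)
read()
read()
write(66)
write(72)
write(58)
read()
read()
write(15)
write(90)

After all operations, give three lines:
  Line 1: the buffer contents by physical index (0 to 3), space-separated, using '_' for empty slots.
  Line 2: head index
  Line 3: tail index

write(94): buf=[94 _ _ _], head=0, tail=1, size=1
write(42): buf=[94 42 _ _], head=0, tail=2, size=2
read(): buf=[_ 42 _ _], head=1, tail=2, size=1
read(): buf=[_ _ _ _], head=2, tail=2, size=0
write(66): buf=[_ _ 66 _], head=2, tail=3, size=1
write(72): buf=[_ _ 66 72], head=2, tail=0, size=2
write(58): buf=[58 _ 66 72], head=2, tail=1, size=3
read(): buf=[58 _ _ 72], head=3, tail=1, size=2
read(): buf=[58 _ _ _], head=0, tail=1, size=1
write(15): buf=[58 15 _ _], head=0, tail=2, size=2
write(90): buf=[58 15 90 _], head=0, tail=3, size=3

Answer: 58 15 90 _
0
3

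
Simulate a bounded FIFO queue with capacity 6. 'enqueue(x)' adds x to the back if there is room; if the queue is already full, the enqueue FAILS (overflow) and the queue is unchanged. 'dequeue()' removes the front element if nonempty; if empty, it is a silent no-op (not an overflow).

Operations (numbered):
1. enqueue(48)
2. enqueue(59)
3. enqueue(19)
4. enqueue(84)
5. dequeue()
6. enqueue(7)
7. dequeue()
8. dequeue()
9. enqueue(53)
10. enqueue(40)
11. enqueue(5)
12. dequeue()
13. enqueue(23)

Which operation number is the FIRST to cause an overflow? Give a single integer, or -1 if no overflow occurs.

1. enqueue(48): size=1
2. enqueue(59): size=2
3. enqueue(19): size=3
4. enqueue(84): size=4
5. dequeue(): size=3
6. enqueue(7): size=4
7. dequeue(): size=3
8. dequeue(): size=2
9. enqueue(53): size=3
10. enqueue(40): size=4
11. enqueue(5): size=5
12. dequeue(): size=4
13. enqueue(23): size=5

Answer: -1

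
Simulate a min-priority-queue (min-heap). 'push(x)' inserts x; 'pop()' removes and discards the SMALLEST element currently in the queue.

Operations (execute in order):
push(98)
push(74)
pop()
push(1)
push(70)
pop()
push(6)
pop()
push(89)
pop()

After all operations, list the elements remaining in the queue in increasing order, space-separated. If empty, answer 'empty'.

push(98): heap contents = [98]
push(74): heap contents = [74, 98]
pop() → 74: heap contents = [98]
push(1): heap contents = [1, 98]
push(70): heap contents = [1, 70, 98]
pop() → 1: heap contents = [70, 98]
push(6): heap contents = [6, 70, 98]
pop() → 6: heap contents = [70, 98]
push(89): heap contents = [70, 89, 98]
pop() → 70: heap contents = [89, 98]

Answer: 89 98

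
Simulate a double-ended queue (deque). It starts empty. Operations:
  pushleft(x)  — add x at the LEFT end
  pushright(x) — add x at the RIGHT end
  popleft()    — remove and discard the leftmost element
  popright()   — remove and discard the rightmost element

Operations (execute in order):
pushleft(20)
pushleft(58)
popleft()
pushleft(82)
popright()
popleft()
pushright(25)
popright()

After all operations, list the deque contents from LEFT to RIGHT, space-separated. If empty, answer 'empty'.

pushleft(20): [20]
pushleft(58): [58, 20]
popleft(): [20]
pushleft(82): [82, 20]
popright(): [82]
popleft(): []
pushright(25): [25]
popright(): []

Answer: empty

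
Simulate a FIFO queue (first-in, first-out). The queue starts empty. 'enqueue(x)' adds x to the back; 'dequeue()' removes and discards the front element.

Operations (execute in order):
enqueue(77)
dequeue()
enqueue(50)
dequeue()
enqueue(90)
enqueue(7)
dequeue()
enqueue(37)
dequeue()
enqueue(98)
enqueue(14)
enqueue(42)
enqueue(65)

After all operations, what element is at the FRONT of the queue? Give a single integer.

enqueue(77): queue = [77]
dequeue(): queue = []
enqueue(50): queue = [50]
dequeue(): queue = []
enqueue(90): queue = [90]
enqueue(7): queue = [90, 7]
dequeue(): queue = [7]
enqueue(37): queue = [7, 37]
dequeue(): queue = [37]
enqueue(98): queue = [37, 98]
enqueue(14): queue = [37, 98, 14]
enqueue(42): queue = [37, 98, 14, 42]
enqueue(65): queue = [37, 98, 14, 42, 65]

Answer: 37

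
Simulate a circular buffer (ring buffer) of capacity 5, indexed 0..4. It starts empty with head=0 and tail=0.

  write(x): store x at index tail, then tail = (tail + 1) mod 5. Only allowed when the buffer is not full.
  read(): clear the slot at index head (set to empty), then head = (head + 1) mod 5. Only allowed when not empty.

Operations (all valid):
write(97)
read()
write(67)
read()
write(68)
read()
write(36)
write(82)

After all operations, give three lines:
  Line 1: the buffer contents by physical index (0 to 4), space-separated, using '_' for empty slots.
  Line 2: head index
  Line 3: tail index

write(97): buf=[97 _ _ _ _], head=0, tail=1, size=1
read(): buf=[_ _ _ _ _], head=1, tail=1, size=0
write(67): buf=[_ 67 _ _ _], head=1, tail=2, size=1
read(): buf=[_ _ _ _ _], head=2, tail=2, size=0
write(68): buf=[_ _ 68 _ _], head=2, tail=3, size=1
read(): buf=[_ _ _ _ _], head=3, tail=3, size=0
write(36): buf=[_ _ _ 36 _], head=3, tail=4, size=1
write(82): buf=[_ _ _ 36 82], head=3, tail=0, size=2

Answer: _ _ _ 36 82
3
0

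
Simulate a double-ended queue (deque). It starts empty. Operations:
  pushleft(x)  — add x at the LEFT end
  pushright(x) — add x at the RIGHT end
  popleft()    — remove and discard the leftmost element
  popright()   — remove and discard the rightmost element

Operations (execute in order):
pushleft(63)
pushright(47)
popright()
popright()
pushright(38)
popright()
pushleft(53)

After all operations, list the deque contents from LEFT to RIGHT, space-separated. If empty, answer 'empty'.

Answer: 53

Derivation:
pushleft(63): [63]
pushright(47): [63, 47]
popright(): [63]
popright(): []
pushright(38): [38]
popright(): []
pushleft(53): [53]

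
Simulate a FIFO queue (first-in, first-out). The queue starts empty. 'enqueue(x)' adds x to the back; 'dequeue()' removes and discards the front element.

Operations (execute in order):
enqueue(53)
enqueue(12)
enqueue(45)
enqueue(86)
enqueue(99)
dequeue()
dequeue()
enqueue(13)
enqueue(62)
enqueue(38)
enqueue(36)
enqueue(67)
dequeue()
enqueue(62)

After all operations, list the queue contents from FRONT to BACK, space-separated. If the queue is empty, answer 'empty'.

Answer: 86 99 13 62 38 36 67 62

Derivation:
enqueue(53): [53]
enqueue(12): [53, 12]
enqueue(45): [53, 12, 45]
enqueue(86): [53, 12, 45, 86]
enqueue(99): [53, 12, 45, 86, 99]
dequeue(): [12, 45, 86, 99]
dequeue(): [45, 86, 99]
enqueue(13): [45, 86, 99, 13]
enqueue(62): [45, 86, 99, 13, 62]
enqueue(38): [45, 86, 99, 13, 62, 38]
enqueue(36): [45, 86, 99, 13, 62, 38, 36]
enqueue(67): [45, 86, 99, 13, 62, 38, 36, 67]
dequeue(): [86, 99, 13, 62, 38, 36, 67]
enqueue(62): [86, 99, 13, 62, 38, 36, 67, 62]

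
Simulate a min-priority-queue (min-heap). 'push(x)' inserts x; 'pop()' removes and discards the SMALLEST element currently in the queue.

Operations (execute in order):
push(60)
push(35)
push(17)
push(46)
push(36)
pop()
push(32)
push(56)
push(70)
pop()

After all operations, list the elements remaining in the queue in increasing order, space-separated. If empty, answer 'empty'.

push(60): heap contents = [60]
push(35): heap contents = [35, 60]
push(17): heap contents = [17, 35, 60]
push(46): heap contents = [17, 35, 46, 60]
push(36): heap contents = [17, 35, 36, 46, 60]
pop() → 17: heap contents = [35, 36, 46, 60]
push(32): heap contents = [32, 35, 36, 46, 60]
push(56): heap contents = [32, 35, 36, 46, 56, 60]
push(70): heap contents = [32, 35, 36, 46, 56, 60, 70]
pop() → 32: heap contents = [35, 36, 46, 56, 60, 70]

Answer: 35 36 46 56 60 70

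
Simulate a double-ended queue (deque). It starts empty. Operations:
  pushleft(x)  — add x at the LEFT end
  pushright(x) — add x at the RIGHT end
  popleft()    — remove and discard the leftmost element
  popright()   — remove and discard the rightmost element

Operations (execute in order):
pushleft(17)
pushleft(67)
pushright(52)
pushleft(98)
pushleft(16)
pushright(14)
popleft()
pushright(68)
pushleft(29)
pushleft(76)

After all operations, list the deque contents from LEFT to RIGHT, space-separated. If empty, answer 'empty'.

Answer: 76 29 98 67 17 52 14 68

Derivation:
pushleft(17): [17]
pushleft(67): [67, 17]
pushright(52): [67, 17, 52]
pushleft(98): [98, 67, 17, 52]
pushleft(16): [16, 98, 67, 17, 52]
pushright(14): [16, 98, 67, 17, 52, 14]
popleft(): [98, 67, 17, 52, 14]
pushright(68): [98, 67, 17, 52, 14, 68]
pushleft(29): [29, 98, 67, 17, 52, 14, 68]
pushleft(76): [76, 29, 98, 67, 17, 52, 14, 68]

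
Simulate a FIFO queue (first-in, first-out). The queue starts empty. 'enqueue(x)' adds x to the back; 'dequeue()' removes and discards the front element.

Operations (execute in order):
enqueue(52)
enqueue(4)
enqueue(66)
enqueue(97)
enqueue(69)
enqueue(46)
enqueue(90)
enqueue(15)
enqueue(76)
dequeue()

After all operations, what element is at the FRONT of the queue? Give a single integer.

enqueue(52): queue = [52]
enqueue(4): queue = [52, 4]
enqueue(66): queue = [52, 4, 66]
enqueue(97): queue = [52, 4, 66, 97]
enqueue(69): queue = [52, 4, 66, 97, 69]
enqueue(46): queue = [52, 4, 66, 97, 69, 46]
enqueue(90): queue = [52, 4, 66, 97, 69, 46, 90]
enqueue(15): queue = [52, 4, 66, 97, 69, 46, 90, 15]
enqueue(76): queue = [52, 4, 66, 97, 69, 46, 90, 15, 76]
dequeue(): queue = [4, 66, 97, 69, 46, 90, 15, 76]

Answer: 4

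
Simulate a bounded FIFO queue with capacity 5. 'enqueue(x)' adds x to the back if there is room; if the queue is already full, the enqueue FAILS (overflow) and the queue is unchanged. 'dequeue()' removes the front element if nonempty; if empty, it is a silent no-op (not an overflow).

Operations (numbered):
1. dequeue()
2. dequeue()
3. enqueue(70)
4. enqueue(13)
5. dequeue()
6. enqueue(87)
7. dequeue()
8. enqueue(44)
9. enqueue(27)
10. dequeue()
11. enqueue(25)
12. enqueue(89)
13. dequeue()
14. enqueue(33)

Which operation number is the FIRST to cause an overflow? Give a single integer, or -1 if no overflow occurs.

Answer: -1

Derivation:
1. dequeue(): empty, no-op, size=0
2. dequeue(): empty, no-op, size=0
3. enqueue(70): size=1
4. enqueue(13): size=2
5. dequeue(): size=1
6. enqueue(87): size=2
7. dequeue(): size=1
8. enqueue(44): size=2
9. enqueue(27): size=3
10. dequeue(): size=2
11. enqueue(25): size=3
12. enqueue(89): size=4
13. dequeue(): size=3
14. enqueue(33): size=4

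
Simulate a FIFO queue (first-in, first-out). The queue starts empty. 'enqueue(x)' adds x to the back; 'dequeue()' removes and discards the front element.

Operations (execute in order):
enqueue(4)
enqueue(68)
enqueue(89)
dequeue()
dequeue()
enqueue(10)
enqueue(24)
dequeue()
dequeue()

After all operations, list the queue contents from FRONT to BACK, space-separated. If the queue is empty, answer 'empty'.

Answer: 24

Derivation:
enqueue(4): [4]
enqueue(68): [4, 68]
enqueue(89): [4, 68, 89]
dequeue(): [68, 89]
dequeue(): [89]
enqueue(10): [89, 10]
enqueue(24): [89, 10, 24]
dequeue(): [10, 24]
dequeue(): [24]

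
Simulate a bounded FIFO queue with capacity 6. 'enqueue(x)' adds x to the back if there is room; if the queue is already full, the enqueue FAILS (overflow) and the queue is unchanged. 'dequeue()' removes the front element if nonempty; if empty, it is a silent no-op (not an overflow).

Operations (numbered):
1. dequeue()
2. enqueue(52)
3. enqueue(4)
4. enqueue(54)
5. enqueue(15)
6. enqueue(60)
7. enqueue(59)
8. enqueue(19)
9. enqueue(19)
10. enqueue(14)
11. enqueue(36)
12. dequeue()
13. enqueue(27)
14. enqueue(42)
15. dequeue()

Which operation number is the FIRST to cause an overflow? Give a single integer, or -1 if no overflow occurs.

1. dequeue(): empty, no-op, size=0
2. enqueue(52): size=1
3. enqueue(4): size=2
4. enqueue(54): size=3
5. enqueue(15): size=4
6. enqueue(60): size=5
7. enqueue(59): size=6
8. enqueue(19): size=6=cap → OVERFLOW (fail)
9. enqueue(19): size=6=cap → OVERFLOW (fail)
10. enqueue(14): size=6=cap → OVERFLOW (fail)
11. enqueue(36): size=6=cap → OVERFLOW (fail)
12. dequeue(): size=5
13. enqueue(27): size=6
14. enqueue(42): size=6=cap → OVERFLOW (fail)
15. dequeue(): size=5

Answer: 8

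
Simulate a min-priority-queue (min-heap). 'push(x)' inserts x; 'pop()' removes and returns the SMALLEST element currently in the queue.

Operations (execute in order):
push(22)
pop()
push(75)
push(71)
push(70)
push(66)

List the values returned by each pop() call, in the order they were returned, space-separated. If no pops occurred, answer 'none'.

Answer: 22

Derivation:
push(22): heap contents = [22]
pop() → 22: heap contents = []
push(75): heap contents = [75]
push(71): heap contents = [71, 75]
push(70): heap contents = [70, 71, 75]
push(66): heap contents = [66, 70, 71, 75]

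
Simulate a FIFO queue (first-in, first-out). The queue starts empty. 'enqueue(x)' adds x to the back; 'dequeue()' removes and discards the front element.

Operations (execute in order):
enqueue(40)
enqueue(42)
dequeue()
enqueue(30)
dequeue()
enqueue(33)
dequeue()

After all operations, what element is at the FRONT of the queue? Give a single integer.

Answer: 33

Derivation:
enqueue(40): queue = [40]
enqueue(42): queue = [40, 42]
dequeue(): queue = [42]
enqueue(30): queue = [42, 30]
dequeue(): queue = [30]
enqueue(33): queue = [30, 33]
dequeue(): queue = [33]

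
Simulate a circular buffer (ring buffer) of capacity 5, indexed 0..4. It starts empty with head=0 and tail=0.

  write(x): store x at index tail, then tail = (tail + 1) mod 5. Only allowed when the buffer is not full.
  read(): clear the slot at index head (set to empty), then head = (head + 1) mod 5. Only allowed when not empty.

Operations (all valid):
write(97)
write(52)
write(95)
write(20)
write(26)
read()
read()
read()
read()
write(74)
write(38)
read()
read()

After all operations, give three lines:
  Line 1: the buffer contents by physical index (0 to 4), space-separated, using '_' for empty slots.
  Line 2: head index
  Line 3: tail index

write(97): buf=[97 _ _ _ _], head=0, tail=1, size=1
write(52): buf=[97 52 _ _ _], head=0, tail=2, size=2
write(95): buf=[97 52 95 _ _], head=0, tail=3, size=3
write(20): buf=[97 52 95 20 _], head=0, tail=4, size=4
write(26): buf=[97 52 95 20 26], head=0, tail=0, size=5
read(): buf=[_ 52 95 20 26], head=1, tail=0, size=4
read(): buf=[_ _ 95 20 26], head=2, tail=0, size=3
read(): buf=[_ _ _ 20 26], head=3, tail=0, size=2
read(): buf=[_ _ _ _ 26], head=4, tail=0, size=1
write(74): buf=[74 _ _ _ 26], head=4, tail=1, size=2
write(38): buf=[74 38 _ _ 26], head=4, tail=2, size=3
read(): buf=[74 38 _ _ _], head=0, tail=2, size=2
read(): buf=[_ 38 _ _ _], head=1, tail=2, size=1

Answer: _ 38 _ _ _
1
2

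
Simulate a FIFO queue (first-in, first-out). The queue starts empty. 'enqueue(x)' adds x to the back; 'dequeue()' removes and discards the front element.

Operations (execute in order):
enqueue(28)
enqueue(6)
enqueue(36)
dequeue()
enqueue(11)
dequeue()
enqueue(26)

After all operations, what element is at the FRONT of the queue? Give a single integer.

enqueue(28): queue = [28]
enqueue(6): queue = [28, 6]
enqueue(36): queue = [28, 6, 36]
dequeue(): queue = [6, 36]
enqueue(11): queue = [6, 36, 11]
dequeue(): queue = [36, 11]
enqueue(26): queue = [36, 11, 26]

Answer: 36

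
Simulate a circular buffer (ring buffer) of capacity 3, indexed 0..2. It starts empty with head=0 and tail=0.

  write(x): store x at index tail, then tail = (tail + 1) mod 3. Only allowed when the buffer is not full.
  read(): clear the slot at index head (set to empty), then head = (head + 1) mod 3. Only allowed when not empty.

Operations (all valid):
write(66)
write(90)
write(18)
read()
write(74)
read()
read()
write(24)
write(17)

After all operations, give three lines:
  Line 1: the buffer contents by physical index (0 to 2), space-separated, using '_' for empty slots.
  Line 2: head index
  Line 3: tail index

Answer: 74 24 17
0
0

Derivation:
write(66): buf=[66 _ _], head=0, tail=1, size=1
write(90): buf=[66 90 _], head=0, tail=2, size=2
write(18): buf=[66 90 18], head=0, tail=0, size=3
read(): buf=[_ 90 18], head=1, tail=0, size=2
write(74): buf=[74 90 18], head=1, tail=1, size=3
read(): buf=[74 _ 18], head=2, tail=1, size=2
read(): buf=[74 _ _], head=0, tail=1, size=1
write(24): buf=[74 24 _], head=0, tail=2, size=2
write(17): buf=[74 24 17], head=0, tail=0, size=3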